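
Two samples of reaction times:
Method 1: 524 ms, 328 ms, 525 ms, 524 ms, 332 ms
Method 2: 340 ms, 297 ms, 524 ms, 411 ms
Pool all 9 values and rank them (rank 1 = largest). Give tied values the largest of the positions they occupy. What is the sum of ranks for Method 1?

Sorted (descending): 525, 524, 524, 524, 411, 340, 332, 328, 297
The 3 values of 524 occupy positions 2–4 → each gets rank 4.
Method 1 values → pooled ranks: 524→4, 328→8, 525→1, 524→4, 332→7
Rank sum = 4 + 8 + 1 + 4 + 7 = 24

24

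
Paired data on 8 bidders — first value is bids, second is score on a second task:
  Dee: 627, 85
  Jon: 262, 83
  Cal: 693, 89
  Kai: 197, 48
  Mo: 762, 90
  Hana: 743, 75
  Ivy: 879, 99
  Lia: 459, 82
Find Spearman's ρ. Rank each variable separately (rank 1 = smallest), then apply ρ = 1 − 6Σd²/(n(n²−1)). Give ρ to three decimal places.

0.738

Ranks of variable 1: 4, 2, 5, 1, 7, 6, 8, 3
Ranks of variable 2: 5, 4, 6, 1, 7, 2, 8, 3
d = r₁ − r₂: -1, -2, -1, 0, 0, 4, 0, 0
d²: 1, 4, 1, 0, 0, 16, 0, 0; Σd² = 22
ρ = 1 − 6·22/(8·63) = 1 − 132/504 = 0.738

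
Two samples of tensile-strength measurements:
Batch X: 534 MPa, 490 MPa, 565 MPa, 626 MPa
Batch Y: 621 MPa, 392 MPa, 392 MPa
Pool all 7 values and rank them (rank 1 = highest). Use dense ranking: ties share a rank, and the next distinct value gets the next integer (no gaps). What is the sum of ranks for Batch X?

13

Sorted (descending): 626, 621, 565, 534, 490, 392, 392
The 2 values of 392 share dense rank 6.
Remaining distinct values take the next consecutive integers.
Batch X values → pooled ranks: 534→4, 490→5, 565→3, 626→1
Rank sum = 4 + 5 + 3 + 1 = 13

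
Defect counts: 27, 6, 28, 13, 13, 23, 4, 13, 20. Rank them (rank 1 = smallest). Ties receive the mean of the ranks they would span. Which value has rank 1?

Sorted (ascending): 4, 6, 13, 13, 13, 20, 23, 27, 28
The 3 values of 13 occupy positions 3–5 → average rank 4.
Rank 1 → value 4.

4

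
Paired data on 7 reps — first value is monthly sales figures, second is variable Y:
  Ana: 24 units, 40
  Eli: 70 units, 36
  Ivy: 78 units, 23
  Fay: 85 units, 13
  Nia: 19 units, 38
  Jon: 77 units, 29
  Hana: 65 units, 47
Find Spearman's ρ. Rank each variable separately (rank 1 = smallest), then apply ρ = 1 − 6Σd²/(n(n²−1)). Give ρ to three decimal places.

-0.857

Ranks of variable 1: 2, 4, 6, 7, 1, 5, 3
Ranks of variable 2: 6, 4, 2, 1, 5, 3, 7
d = r₁ − r₂: -4, 0, 4, 6, -4, 2, -4
d²: 16, 0, 16, 36, 16, 4, 16; Σd² = 104
ρ = 1 − 6·104/(7·48) = 1 − 624/336 = -0.857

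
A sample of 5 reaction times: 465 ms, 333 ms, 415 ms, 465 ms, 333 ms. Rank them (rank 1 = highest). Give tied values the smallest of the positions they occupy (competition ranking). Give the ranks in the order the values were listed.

1, 4, 3, 1, 4

Sorted (descending): 465, 465, 415, 333, 333
The 2 values of 465 occupy positions 1–2 → each gets rank 1.
The 2 values of 333 occupy positions 4–5 → each gets rank 4.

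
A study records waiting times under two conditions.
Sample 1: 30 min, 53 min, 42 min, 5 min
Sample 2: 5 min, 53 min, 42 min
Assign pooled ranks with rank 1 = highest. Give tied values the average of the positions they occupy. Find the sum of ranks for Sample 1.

16.5

Sorted (descending): 53, 53, 42, 42, 30, 5, 5
The 2 values of 53 occupy positions 1–2 → average rank (1+2)/2 = 1.5.
The 2 values of 42 occupy positions 3–4 → average rank (3+4)/2 = 3.5.
The 2 values of 5 occupy positions 6–7 → average rank (6+7)/2 = 6.5.
Sample 1 values → pooled ranks: 30→5, 53→1.5, 42→3.5, 5→6.5
Rank sum = 5 + 1.5 + 3.5 + 6.5 = 16.5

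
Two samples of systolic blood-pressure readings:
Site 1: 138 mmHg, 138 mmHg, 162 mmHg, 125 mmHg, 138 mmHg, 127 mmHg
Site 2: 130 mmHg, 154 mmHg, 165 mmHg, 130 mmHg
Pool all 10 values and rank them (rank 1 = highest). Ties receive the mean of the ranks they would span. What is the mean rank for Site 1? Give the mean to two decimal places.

6.00

Sorted (descending): 165, 162, 154, 138, 138, 138, 130, 130, 127, 125
The 3 values of 138 occupy positions 4–6 → average rank 5.
The 2 values of 130 occupy positions 7–8 → average rank (7+8)/2 = 7.5.
Site 1 values → pooled ranks: 138→5, 138→5, 162→2, 125→10, 138→5, 127→9
Mean rank = (5 + 5 + 2 + 10 + 5 + 9) / 6 = 6.00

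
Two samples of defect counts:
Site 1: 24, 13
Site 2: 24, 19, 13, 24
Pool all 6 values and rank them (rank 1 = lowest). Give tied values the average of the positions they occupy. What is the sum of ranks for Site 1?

6.5

Sorted (ascending): 13, 13, 19, 24, 24, 24
The 2 values of 13 occupy positions 1–2 → average rank (1+2)/2 = 1.5.
The 3 values of 24 occupy positions 4–6 → average rank 5.
Site 1 values → pooled ranks: 24→5, 13→1.5
Rank sum = 5 + 1.5 = 6.5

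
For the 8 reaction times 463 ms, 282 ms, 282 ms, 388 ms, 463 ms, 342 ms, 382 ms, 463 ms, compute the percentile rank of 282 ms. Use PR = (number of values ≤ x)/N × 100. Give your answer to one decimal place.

N = 8.
Strictly below 282: 0. Equal to 282: 2.
PR = 2/8 × 100 = 25.0

25.0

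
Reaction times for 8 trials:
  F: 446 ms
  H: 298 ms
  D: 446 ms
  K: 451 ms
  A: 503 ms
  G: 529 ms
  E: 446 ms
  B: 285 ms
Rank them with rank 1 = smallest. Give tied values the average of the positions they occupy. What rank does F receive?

4

Sorted (ascending): 285, 298, 446, 446, 446, 451, 503, 529
The 3 values of 446 occupy positions 3–5 → average rank 4.
F has value 446 ms → rank 4.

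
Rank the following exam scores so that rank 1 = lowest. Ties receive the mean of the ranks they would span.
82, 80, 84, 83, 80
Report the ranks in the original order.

Sorted (ascending): 80, 80, 82, 83, 84
The 2 values of 80 occupy positions 1–2 → average rank (1+2)/2 = 1.5.

3, 1.5, 5, 4, 1.5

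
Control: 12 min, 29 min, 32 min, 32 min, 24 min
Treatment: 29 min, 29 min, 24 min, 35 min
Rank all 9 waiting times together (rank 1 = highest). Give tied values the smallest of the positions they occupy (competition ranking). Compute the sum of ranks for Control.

24

Sorted (descending): 35, 32, 32, 29, 29, 29, 24, 24, 12
The 2 values of 32 occupy positions 2–3 → each gets rank 2.
The 3 values of 29 occupy positions 4–6 → each gets rank 4.
The 2 values of 24 occupy positions 7–8 → each gets rank 7.
Control values → pooled ranks: 12→9, 29→4, 32→2, 32→2, 24→7
Rank sum = 9 + 4 + 2 + 2 + 7 = 24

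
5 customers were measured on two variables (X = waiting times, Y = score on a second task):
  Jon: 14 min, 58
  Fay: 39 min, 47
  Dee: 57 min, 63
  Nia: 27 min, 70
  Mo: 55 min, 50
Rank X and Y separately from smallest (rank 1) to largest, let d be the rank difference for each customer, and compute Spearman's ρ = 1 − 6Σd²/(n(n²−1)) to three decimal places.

-0.100

Ranks of variable 1: 1, 3, 5, 2, 4
Ranks of variable 2: 3, 1, 4, 5, 2
d = r₁ − r₂: -2, 2, 1, -3, 2
d²: 4, 4, 1, 9, 4; Σd² = 22
ρ = 1 − 6·22/(5·24) = 1 − 132/120 = -0.100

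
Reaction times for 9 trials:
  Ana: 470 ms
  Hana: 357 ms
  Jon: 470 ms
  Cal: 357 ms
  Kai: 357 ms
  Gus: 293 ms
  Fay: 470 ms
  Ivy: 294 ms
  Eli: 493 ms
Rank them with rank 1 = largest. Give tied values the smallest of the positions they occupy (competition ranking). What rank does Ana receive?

2

Sorted (descending): 493, 470, 470, 470, 357, 357, 357, 294, 293
The 3 values of 470 occupy positions 2–4 → each gets rank 2.
The 3 values of 357 occupy positions 5–7 → each gets rank 5.
Ana has value 470 ms → rank 2.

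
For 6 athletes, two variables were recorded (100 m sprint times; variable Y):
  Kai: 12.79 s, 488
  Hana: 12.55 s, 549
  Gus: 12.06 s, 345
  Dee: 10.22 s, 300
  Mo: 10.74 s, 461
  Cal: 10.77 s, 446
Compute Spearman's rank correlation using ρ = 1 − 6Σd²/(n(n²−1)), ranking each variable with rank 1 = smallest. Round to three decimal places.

0.714

Ranks of variable 1: 6, 5, 4, 1, 2, 3
Ranks of variable 2: 5, 6, 2, 1, 4, 3
d = r₁ − r₂: 1, -1, 2, 0, -2, 0
d²: 1, 1, 4, 0, 4, 0; Σd² = 10
ρ = 1 − 6·10/(6·35) = 1 − 60/210 = 0.714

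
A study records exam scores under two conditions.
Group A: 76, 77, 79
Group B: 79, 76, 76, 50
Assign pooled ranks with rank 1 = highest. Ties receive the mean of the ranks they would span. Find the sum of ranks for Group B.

Sorted (descending): 79, 79, 77, 76, 76, 76, 50
The 2 values of 79 occupy positions 1–2 → average rank (1+2)/2 = 1.5.
The 3 values of 76 occupy positions 4–6 → average rank 5.
Group B values → pooled ranks: 79→1.5, 76→5, 76→5, 50→7
Rank sum = 1.5 + 5 + 5 + 7 = 18.5

18.5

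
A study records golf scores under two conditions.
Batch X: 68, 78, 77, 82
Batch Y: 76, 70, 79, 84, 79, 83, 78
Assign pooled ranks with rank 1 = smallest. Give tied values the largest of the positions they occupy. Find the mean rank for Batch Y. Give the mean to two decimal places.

6.86

Sorted (ascending): 68, 70, 76, 77, 78, 78, 79, 79, 82, 83, 84
The 2 values of 78 occupy positions 5–6 → each gets rank 6.
The 2 values of 79 occupy positions 7–8 → each gets rank 8.
Batch Y values → pooled ranks: 76→3, 70→2, 79→8, 84→11, 79→8, 83→10, 78→6
Mean rank = (3 + 2 + 8 + 11 + 8 + 10 + 6) / 7 = 6.86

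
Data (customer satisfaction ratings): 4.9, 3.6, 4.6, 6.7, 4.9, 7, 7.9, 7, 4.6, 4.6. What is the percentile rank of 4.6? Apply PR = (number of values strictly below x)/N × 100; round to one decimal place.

N = 10.
Strictly below 4.6: 1. Equal to 4.6: 3.
PR = 1/10 × 100 = 10.0

10.0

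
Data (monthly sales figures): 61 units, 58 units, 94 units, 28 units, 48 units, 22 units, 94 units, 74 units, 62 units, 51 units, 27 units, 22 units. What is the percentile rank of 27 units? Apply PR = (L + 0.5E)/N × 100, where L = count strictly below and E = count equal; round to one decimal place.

20.8

N = 12.
Strictly below 27: 2. Equal to 27: 1.
PR = (2 + 0.5·1)/12 × 100 = 20.8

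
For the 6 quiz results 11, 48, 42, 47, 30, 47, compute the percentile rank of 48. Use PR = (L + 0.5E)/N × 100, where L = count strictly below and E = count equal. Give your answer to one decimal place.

91.7

N = 6.
Strictly below 48: 5. Equal to 48: 1.
PR = (5 + 0.5·1)/6 × 100 = 91.7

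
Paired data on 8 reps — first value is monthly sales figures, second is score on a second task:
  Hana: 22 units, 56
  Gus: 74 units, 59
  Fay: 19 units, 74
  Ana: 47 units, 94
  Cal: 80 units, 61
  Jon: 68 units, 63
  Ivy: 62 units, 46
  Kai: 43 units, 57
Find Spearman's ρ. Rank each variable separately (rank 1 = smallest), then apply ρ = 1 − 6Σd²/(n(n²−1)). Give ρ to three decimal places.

Ranks of variable 1: 2, 7, 1, 4, 8, 6, 5, 3
Ranks of variable 2: 2, 4, 7, 8, 5, 6, 1, 3
d = r₁ − r₂: 0, 3, -6, -4, 3, 0, 4, 0
d²: 0, 9, 36, 16, 9, 0, 16, 0; Σd² = 86
ρ = 1 − 6·86/(8·63) = 1 − 516/504 = -0.024

-0.024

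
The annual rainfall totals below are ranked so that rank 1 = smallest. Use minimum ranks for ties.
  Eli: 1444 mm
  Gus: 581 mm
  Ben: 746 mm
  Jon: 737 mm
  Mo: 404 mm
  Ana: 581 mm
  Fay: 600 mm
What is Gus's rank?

Sorted (ascending): 404, 581, 581, 600, 737, 746, 1444
The 2 values of 581 occupy positions 2–3 → each gets rank 2.
Gus has value 581 mm → rank 2.

2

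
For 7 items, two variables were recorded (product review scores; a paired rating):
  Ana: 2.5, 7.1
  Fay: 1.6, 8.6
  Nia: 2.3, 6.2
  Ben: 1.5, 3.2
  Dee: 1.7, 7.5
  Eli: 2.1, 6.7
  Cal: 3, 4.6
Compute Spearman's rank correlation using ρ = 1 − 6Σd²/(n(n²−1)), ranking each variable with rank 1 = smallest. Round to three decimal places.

-0.143

Ranks of variable 1: 6, 2, 5, 1, 3, 4, 7
Ranks of variable 2: 5, 7, 3, 1, 6, 4, 2
d = r₁ − r₂: 1, -5, 2, 0, -3, 0, 5
d²: 1, 25, 4, 0, 9, 0, 25; Σd² = 64
ρ = 1 − 6·64/(7·48) = 1 − 384/336 = -0.143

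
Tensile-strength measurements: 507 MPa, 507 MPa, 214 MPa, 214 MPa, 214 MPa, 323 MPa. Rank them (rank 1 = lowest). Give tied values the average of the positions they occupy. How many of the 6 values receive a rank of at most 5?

4

Sorted (ascending): 214, 214, 214, 323, 507, 507
The 3 values of 214 occupy positions 1–3 → average rank 2.
The 2 values of 507 occupy positions 5–6 → average rank (5+6)/2 = 5.5.
Ranks ≤ 5: {2, 2, 2, 4} → 4 values.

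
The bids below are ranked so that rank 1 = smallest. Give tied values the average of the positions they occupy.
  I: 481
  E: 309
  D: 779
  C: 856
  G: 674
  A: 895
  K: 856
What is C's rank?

Sorted (ascending): 309, 481, 674, 779, 856, 856, 895
The 2 values of 856 occupy positions 5–6 → average rank (5+6)/2 = 5.5.
C has value 856 → rank 5.5.

5.5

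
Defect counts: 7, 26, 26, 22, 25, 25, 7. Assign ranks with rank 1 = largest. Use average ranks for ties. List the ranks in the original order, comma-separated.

6.5, 1.5, 1.5, 5, 3.5, 3.5, 6.5

Sorted (descending): 26, 26, 25, 25, 22, 7, 7
The 2 values of 26 occupy positions 1–2 → average rank (1+2)/2 = 1.5.
The 2 values of 25 occupy positions 3–4 → average rank (3+4)/2 = 3.5.
The 2 values of 7 occupy positions 6–7 → average rank (6+7)/2 = 6.5.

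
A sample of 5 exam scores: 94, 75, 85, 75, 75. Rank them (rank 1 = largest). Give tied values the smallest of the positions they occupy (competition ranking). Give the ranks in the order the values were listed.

Sorted (descending): 94, 85, 75, 75, 75
The 3 values of 75 occupy positions 3–5 → each gets rank 3.

1, 3, 2, 3, 3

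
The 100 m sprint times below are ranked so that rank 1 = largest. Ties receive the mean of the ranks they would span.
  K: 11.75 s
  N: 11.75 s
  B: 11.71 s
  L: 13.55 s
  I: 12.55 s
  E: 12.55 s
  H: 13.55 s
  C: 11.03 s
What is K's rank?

5.5

Sorted (descending): 13.55, 13.55, 12.55, 12.55, 11.75, 11.75, 11.71, 11.03
The 2 values of 13.55 occupy positions 1–2 → average rank (1+2)/2 = 1.5.
The 2 values of 12.55 occupy positions 3–4 → average rank (3+4)/2 = 3.5.
The 2 values of 11.75 occupy positions 5–6 → average rank (5+6)/2 = 5.5.
K has value 11.75 s → rank 5.5.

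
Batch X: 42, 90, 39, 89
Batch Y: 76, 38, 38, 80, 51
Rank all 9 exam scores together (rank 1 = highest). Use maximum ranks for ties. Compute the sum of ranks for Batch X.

Sorted (descending): 90, 89, 80, 76, 51, 42, 39, 38, 38
The 2 values of 38 occupy positions 8–9 → each gets rank 9.
Batch X values → pooled ranks: 42→6, 90→1, 39→7, 89→2
Rank sum = 6 + 1 + 7 + 2 = 16

16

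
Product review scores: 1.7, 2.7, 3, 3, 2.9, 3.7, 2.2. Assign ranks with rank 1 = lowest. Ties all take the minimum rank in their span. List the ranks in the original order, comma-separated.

1, 3, 5, 5, 4, 7, 2

Sorted (ascending): 1.7, 2.2, 2.7, 2.9, 3, 3, 3.7
The 2 values of 3 occupy positions 5–6 → each gets rank 5.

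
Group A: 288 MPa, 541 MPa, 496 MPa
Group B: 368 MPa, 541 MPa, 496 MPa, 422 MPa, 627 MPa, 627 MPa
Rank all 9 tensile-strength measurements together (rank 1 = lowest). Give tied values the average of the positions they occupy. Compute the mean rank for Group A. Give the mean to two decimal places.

Sorted (ascending): 288, 368, 422, 496, 496, 541, 541, 627, 627
The 2 values of 496 occupy positions 4–5 → average rank (4+5)/2 = 4.5.
The 2 values of 541 occupy positions 6–7 → average rank (6+7)/2 = 6.5.
The 2 values of 627 occupy positions 8–9 → average rank (8+9)/2 = 8.5.
Group A values → pooled ranks: 288→1, 541→6.5, 496→4.5
Mean rank = (1 + 6.5 + 4.5) / 3 = 4.00

4.00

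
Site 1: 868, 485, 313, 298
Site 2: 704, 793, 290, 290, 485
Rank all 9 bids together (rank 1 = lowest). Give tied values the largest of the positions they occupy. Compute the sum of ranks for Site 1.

Sorted (ascending): 290, 290, 298, 313, 485, 485, 704, 793, 868
The 2 values of 290 occupy positions 1–2 → each gets rank 2.
The 2 values of 485 occupy positions 5–6 → each gets rank 6.
Site 1 values → pooled ranks: 868→9, 485→6, 313→4, 298→3
Rank sum = 9 + 6 + 4 + 3 = 22

22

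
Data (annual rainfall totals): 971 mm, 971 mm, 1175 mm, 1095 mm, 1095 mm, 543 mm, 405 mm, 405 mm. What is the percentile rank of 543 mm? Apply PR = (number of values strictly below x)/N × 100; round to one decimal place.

N = 8.
Strictly below 543: 2. Equal to 543: 1.
PR = 2/8 × 100 = 25.0

25.0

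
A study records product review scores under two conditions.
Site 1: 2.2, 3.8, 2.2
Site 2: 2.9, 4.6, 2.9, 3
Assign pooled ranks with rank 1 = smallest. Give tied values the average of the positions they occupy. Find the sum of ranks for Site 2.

Sorted (ascending): 2.2, 2.2, 2.9, 2.9, 3, 3.8, 4.6
The 2 values of 2.2 occupy positions 1–2 → average rank (1+2)/2 = 1.5.
The 2 values of 2.9 occupy positions 3–4 → average rank (3+4)/2 = 3.5.
Site 2 values → pooled ranks: 2.9→3.5, 4.6→7, 2.9→3.5, 3→5
Rank sum = 3.5 + 7 + 3.5 + 5 = 19

19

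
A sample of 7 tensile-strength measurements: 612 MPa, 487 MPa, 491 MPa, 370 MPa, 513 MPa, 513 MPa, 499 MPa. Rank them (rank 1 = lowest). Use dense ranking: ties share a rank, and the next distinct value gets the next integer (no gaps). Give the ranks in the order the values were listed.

6, 2, 3, 1, 5, 5, 4

Sorted (ascending): 370, 487, 491, 499, 513, 513, 612
The 2 values of 513 share dense rank 5.
Remaining distinct values take the next consecutive integers.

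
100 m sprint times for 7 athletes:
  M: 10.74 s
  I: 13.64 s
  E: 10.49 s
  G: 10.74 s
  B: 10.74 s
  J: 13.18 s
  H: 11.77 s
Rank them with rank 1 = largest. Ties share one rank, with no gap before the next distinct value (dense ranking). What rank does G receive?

Sorted (descending): 13.64, 13.18, 11.77, 10.74, 10.74, 10.74, 10.49
The 3 values of 10.74 share dense rank 4.
Remaining distinct values take the next consecutive integers.
G has value 10.74 s → rank 4.

4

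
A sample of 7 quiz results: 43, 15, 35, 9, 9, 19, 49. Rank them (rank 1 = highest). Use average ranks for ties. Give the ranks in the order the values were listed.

Sorted (descending): 49, 43, 35, 19, 15, 9, 9
The 2 values of 9 occupy positions 6–7 → average rank (6+7)/2 = 6.5.

2, 5, 3, 6.5, 6.5, 4, 1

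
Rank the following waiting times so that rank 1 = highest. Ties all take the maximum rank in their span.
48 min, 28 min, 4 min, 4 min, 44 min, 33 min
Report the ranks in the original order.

1, 4, 6, 6, 2, 3

Sorted (descending): 48, 44, 33, 28, 4, 4
The 2 values of 4 occupy positions 5–6 → each gets rank 6.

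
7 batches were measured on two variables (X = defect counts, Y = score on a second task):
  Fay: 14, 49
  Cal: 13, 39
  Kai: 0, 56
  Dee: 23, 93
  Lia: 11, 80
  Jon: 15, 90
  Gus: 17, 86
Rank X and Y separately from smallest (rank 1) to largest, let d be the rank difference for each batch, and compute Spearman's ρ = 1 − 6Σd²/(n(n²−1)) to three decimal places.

0.679

Ranks of variable 1: 4, 3, 1, 7, 2, 5, 6
Ranks of variable 2: 2, 1, 3, 7, 4, 6, 5
d = r₁ − r₂: 2, 2, -2, 0, -2, -1, 1
d²: 4, 4, 4, 0, 4, 1, 1; Σd² = 18
ρ = 1 − 6·18/(7·48) = 1 − 108/336 = 0.679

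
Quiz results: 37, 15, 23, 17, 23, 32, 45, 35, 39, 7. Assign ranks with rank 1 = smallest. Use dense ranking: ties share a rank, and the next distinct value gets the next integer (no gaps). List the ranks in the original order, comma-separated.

Sorted (ascending): 7, 15, 17, 23, 23, 32, 35, 37, 39, 45
The 2 values of 23 share dense rank 4.
Remaining distinct values take the next consecutive integers.

7, 2, 4, 3, 4, 5, 9, 6, 8, 1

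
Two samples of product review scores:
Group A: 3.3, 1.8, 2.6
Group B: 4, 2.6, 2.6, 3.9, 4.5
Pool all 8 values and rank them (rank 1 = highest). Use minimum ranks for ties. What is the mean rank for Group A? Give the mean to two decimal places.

5.67

Sorted (descending): 4.5, 4, 3.9, 3.3, 2.6, 2.6, 2.6, 1.8
The 3 values of 2.6 occupy positions 5–7 → each gets rank 5.
Group A values → pooled ranks: 3.3→4, 1.8→8, 2.6→5
Mean rank = (4 + 8 + 5) / 3 = 5.67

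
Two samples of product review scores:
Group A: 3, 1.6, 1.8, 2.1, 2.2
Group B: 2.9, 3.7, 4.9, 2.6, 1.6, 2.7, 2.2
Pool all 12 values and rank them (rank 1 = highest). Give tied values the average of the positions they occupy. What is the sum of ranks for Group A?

41

Sorted (descending): 4.9, 3.7, 3, 2.9, 2.7, 2.6, 2.2, 2.2, 2.1, 1.8, 1.6, 1.6
The 2 values of 2.2 occupy positions 7–8 → average rank (7+8)/2 = 7.5.
The 2 values of 1.6 occupy positions 11–12 → average rank (11+12)/2 = 11.5.
Group A values → pooled ranks: 3→3, 1.6→11.5, 1.8→10, 2.1→9, 2.2→7.5
Rank sum = 3 + 11.5 + 10 + 9 + 7.5 = 41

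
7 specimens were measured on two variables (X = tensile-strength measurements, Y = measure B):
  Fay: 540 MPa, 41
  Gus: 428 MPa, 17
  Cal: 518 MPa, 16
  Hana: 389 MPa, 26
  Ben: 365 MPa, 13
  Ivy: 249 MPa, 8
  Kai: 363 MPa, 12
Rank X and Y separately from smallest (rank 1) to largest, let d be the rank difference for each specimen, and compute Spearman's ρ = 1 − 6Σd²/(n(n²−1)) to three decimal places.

0.857

Ranks of variable 1: 7, 5, 6, 4, 3, 1, 2
Ranks of variable 2: 7, 5, 4, 6, 3, 1, 2
d = r₁ − r₂: 0, 0, 2, -2, 0, 0, 0
d²: 0, 0, 4, 4, 0, 0, 0; Σd² = 8
ρ = 1 − 6·8/(7·48) = 1 − 48/336 = 0.857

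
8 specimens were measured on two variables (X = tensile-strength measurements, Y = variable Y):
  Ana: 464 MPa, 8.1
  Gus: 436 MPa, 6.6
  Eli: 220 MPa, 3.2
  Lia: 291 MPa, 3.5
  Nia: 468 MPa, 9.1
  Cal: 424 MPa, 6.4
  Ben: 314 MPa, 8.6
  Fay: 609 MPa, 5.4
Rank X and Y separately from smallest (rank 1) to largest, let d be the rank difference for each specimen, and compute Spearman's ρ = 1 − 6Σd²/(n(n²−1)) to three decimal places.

Ranks of variable 1: 6, 5, 1, 2, 7, 4, 3, 8
Ranks of variable 2: 6, 5, 1, 2, 8, 4, 7, 3
d = r₁ − r₂: 0, 0, 0, 0, -1, 0, -4, 5
d²: 0, 0, 0, 0, 1, 0, 16, 25; Σd² = 42
ρ = 1 − 6·42/(8·63) = 1 − 252/504 = 0.500

0.500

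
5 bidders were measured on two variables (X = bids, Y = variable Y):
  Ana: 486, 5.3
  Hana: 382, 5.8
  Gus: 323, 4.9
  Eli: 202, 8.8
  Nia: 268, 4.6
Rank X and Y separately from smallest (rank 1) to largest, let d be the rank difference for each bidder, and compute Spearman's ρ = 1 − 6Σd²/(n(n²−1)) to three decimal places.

-0.100

Ranks of variable 1: 5, 4, 3, 1, 2
Ranks of variable 2: 3, 4, 2, 5, 1
d = r₁ − r₂: 2, 0, 1, -4, 1
d²: 4, 0, 1, 16, 1; Σd² = 22
ρ = 1 − 6·22/(5·24) = 1 − 132/120 = -0.100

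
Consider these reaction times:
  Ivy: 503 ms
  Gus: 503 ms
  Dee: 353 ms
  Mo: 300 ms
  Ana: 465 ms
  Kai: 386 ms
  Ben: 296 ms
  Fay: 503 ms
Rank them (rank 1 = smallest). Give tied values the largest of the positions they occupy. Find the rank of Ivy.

Sorted (ascending): 296, 300, 353, 386, 465, 503, 503, 503
The 3 values of 503 occupy positions 6–8 → each gets rank 8.
Ivy has value 503 ms → rank 8.

8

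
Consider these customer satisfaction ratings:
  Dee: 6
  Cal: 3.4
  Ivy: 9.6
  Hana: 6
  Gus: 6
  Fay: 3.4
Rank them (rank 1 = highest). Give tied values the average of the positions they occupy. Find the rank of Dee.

3

Sorted (descending): 9.6, 6, 6, 6, 3.4, 3.4
The 3 values of 6 occupy positions 2–4 → average rank 3.
The 2 values of 3.4 occupy positions 5–6 → average rank (5+6)/2 = 5.5.
Dee has value 6 → rank 3.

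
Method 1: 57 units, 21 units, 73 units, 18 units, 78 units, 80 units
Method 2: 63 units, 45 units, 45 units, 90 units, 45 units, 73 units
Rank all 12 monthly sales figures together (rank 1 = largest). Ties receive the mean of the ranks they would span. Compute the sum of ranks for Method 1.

Sorted (descending): 90, 80, 78, 73, 73, 63, 57, 45, 45, 45, 21, 18
The 2 values of 73 occupy positions 4–5 → average rank (4+5)/2 = 4.5.
The 3 values of 45 occupy positions 8–10 → average rank 9.
Method 1 values → pooled ranks: 57→7, 21→11, 73→4.5, 18→12, 78→3, 80→2
Rank sum = 7 + 11 + 4.5 + 12 + 3 + 2 = 39.5

39.5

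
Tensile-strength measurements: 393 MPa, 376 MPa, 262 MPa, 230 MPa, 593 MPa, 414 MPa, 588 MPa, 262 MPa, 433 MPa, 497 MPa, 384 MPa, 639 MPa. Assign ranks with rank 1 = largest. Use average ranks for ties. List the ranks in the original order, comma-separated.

Sorted (descending): 639, 593, 588, 497, 433, 414, 393, 384, 376, 262, 262, 230
The 2 values of 262 occupy positions 10–11 → average rank (10+11)/2 = 10.5.

7, 9, 10.5, 12, 2, 6, 3, 10.5, 5, 4, 8, 1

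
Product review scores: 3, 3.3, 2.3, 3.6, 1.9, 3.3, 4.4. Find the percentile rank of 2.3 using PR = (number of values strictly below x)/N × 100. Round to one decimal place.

14.3

N = 7.
Strictly below 2.3: 1. Equal to 2.3: 1.
PR = 1/7 × 100 = 14.3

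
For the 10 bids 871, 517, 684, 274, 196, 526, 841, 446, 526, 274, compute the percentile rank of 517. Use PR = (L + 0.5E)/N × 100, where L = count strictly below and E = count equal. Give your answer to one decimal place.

N = 10.
Strictly below 517: 4. Equal to 517: 1.
PR = (4 + 0.5·1)/10 × 100 = 45.0

45.0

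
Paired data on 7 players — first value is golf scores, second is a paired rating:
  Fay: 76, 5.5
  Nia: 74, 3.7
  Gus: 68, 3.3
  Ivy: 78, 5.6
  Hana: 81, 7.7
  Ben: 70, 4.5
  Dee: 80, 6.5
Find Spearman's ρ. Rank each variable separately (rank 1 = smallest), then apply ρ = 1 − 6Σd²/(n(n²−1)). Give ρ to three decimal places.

Ranks of variable 1: 4, 3, 1, 5, 7, 2, 6
Ranks of variable 2: 4, 2, 1, 5, 7, 3, 6
d = r₁ − r₂: 0, 1, 0, 0, 0, -1, 0
d²: 0, 1, 0, 0, 0, 1, 0; Σd² = 2
ρ = 1 − 6·2/(7·48) = 1 − 12/336 = 0.964

0.964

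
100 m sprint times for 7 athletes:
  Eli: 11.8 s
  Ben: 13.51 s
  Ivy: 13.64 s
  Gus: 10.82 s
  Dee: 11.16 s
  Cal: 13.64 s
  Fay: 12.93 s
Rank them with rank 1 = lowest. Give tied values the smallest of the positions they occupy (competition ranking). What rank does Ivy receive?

6

Sorted (ascending): 10.82, 11.16, 11.8, 12.93, 13.51, 13.64, 13.64
The 2 values of 13.64 occupy positions 6–7 → each gets rank 6.
Ivy has value 13.64 s → rank 6.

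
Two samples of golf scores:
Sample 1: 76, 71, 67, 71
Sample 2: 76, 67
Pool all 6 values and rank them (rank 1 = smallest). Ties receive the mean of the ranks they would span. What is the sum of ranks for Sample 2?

7

Sorted (ascending): 67, 67, 71, 71, 76, 76
The 2 values of 67 occupy positions 1–2 → average rank (1+2)/2 = 1.5.
The 2 values of 71 occupy positions 3–4 → average rank (3+4)/2 = 3.5.
The 2 values of 76 occupy positions 5–6 → average rank (5+6)/2 = 5.5.
Sample 2 values → pooled ranks: 76→5.5, 67→1.5
Rank sum = 5.5 + 1.5 = 7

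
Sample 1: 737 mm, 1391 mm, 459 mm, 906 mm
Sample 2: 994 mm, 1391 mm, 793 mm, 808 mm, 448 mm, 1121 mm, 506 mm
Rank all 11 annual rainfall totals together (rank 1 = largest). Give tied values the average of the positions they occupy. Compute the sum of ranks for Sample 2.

41.5

Sorted (descending): 1391, 1391, 1121, 994, 906, 808, 793, 737, 506, 459, 448
The 2 values of 1391 occupy positions 1–2 → average rank (1+2)/2 = 1.5.
Sample 2 values → pooled ranks: 994→4, 1391→1.5, 793→7, 808→6, 448→11, 1121→3, 506→9
Rank sum = 4 + 1.5 + 7 + 6 + 11 + 3 + 9 = 41.5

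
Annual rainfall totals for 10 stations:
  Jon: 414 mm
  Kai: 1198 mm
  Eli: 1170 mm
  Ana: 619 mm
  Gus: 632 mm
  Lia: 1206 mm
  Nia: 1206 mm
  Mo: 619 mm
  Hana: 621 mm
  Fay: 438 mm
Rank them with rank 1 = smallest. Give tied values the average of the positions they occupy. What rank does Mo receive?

Sorted (ascending): 414, 438, 619, 619, 621, 632, 1170, 1198, 1206, 1206
The 2 values of 619 occupy positions 3–4 → average rank (3+4)/2 = 3.5.
The 2 values of 1206 occupy positions 9–10 → average rank (9+10)/2 = 9.5.
Mo has value 619 mm → rank 3.5.

3.5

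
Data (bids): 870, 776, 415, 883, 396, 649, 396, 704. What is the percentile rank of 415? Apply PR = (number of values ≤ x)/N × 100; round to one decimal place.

N = 8.
Strictly below 415: 2. Equal to 415: 1.
PR = 3/8 × 100 = 37.5

37.5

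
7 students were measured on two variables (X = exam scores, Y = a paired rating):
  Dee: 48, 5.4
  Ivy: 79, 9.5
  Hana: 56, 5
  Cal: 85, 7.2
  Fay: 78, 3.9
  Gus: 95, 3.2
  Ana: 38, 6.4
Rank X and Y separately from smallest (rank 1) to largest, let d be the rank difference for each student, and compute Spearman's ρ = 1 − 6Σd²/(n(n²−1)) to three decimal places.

Ranks of variable 1: 2, 5, 3, 6, 4, 7, 1
Ranks of variable 2: 4, 7, 3, 6, 2, 1, 5
d = r₁ − r₂: -2, -2, 0, 0, 2, 6, -4
d²: 4, 4, 0, 0, 4, 36, 16; Σd² = 64
ρ = 1 − 6·64/(7·48) = 1 − 384/336 = -0.143

-0.143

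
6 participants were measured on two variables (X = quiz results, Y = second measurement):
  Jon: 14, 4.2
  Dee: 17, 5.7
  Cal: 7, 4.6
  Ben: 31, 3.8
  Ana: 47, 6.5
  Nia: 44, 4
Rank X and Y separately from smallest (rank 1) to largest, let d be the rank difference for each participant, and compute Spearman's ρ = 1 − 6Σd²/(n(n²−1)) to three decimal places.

Ranks of variable 1: 2, 3, 1, 4, 6, 5
Ranks of variable 2: 3, 5, 4, 1, 6, 2
d = r₁ − r₂: -1, -2, -3, 3, 0, 3
d²: 1, 4, 9, 9, 0, 9; Σd² = 32
ρ = 1 − 6·32/(6·35) = 1 − 192/210 = 0.086

0.086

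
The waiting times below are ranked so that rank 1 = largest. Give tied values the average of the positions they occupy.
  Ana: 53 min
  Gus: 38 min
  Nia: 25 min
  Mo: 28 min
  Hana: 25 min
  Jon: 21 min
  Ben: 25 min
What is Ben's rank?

Sorted (descending): 53, 38, 28, 25, 25, 25, 21
The 3 values of 25 occupy positions 4–6 → average rank 5.
Ben has value 25 min → rank 5.

5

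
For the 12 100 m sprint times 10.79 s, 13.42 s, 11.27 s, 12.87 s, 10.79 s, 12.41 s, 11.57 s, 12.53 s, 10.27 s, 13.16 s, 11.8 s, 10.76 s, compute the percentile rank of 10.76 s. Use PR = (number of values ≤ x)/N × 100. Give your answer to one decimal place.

N = 12.
Strictly below 10.76: 1. Equal to 10.76: 1.
PR = 2/12 × 100 = 16.7

16.7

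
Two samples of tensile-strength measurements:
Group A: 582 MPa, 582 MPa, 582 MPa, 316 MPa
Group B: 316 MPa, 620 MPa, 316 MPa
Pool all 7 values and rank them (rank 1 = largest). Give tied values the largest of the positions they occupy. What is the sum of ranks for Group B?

Sorted (descending): 620, 582, 582, 582, 316, 316, 316
The 3 values of 582 occupy positions 2–4 → each gets rank 4.
The 3 values of 316 occupy positions 5–7 → each gets rank 7.
Group B values → pooled ranks: 316→7, 620→1, 316→7
Rank sum = 7 + 1 + 7 = 15

15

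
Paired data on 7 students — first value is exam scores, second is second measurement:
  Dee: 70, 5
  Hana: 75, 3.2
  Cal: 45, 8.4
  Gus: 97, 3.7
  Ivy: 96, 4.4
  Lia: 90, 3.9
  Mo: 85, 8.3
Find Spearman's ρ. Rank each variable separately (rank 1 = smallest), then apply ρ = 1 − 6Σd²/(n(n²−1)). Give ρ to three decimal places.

-0.536

Ranks of variable 1: 2, 3, 1, 7, 6, 5, 4
Ranks of variable 2: 5, 1, 7, 2, 4, 3, 6
d = r₁ − r₂: -3, 2, -6, 5, 2, 2, -2
d²: 9, 4, 36, 25, 4, 4, 4; Σd² = 86
ρ = 1 − 6·86/(7·48) = 1 − 516/336 = -0.536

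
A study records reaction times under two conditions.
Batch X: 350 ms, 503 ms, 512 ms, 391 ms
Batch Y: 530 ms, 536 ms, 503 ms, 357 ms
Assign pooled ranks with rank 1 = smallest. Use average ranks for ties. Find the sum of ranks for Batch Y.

Sorted (ascending): 350, 357, 391, 503, 503, 512, 530, 536
The 2 values of 503 occupy positions 4–5 → average rank (4+5)/2 = 4.5.
Batch Y values → pooled ranks: 530→7, 536→8, 503→4.5, 357→2
Rank sum = 7 + 8 + 4.5 + 2 = 21.5

21.5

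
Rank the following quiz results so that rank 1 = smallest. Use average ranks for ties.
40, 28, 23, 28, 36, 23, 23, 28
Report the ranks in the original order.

Sorted (ascending): 23, 23, 23, 28, 28, 28, 36, 40
The 3 values of 23 occupy positions 1–3 → average rank 2.
The 3 values of 28 occupy positions 4–6 → average rank 5.

8, 5, 2, 5, 7, 2, 2, 5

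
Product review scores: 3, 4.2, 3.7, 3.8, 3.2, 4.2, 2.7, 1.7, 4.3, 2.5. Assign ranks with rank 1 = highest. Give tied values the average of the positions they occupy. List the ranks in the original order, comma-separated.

7, 2.5, 5, 4, 6, 2.5, 8, 10, 1, 9

Sorted (descending): 4.3, 4.2, 4.2, 3.8, 3.7, 3.2, 3, 2.7, 2.5, 1.7
The 2 values of 4.2 occupy positions 2–3 → average rank (2+3)/2 = 2.5.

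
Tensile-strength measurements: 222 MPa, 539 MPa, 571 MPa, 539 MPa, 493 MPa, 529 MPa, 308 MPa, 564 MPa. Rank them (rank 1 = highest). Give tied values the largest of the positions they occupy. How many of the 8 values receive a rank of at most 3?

Sorted (descending): 571, 564, 539, 539, 529, 493, 308, 222
The 2 values of 539 occupy positions 3–4 → each gets rank 4.
Ranks ≤ 3: {1, 2} → 2 values.

2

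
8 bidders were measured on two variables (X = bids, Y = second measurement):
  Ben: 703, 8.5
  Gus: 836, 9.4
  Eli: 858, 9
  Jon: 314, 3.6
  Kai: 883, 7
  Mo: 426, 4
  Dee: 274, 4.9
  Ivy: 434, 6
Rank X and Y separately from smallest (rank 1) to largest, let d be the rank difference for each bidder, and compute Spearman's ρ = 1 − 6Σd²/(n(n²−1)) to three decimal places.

0.762

Ranks of variable 1: 5, 6, 7, 2, 8, 3, 1, 4
Ranks of variable 2: 6, 8, 7, 1, 5, 2, 3, 4
d = r₁ − r₂: -1, -2, 0, 1, 3, 1, -2, 0
d²: 1, 4, 0, 1, 9, 1, 4, 0; Σd² = 20
ρ = 1 − 6·20/(8·63) = 1 − 120/504 = 0.762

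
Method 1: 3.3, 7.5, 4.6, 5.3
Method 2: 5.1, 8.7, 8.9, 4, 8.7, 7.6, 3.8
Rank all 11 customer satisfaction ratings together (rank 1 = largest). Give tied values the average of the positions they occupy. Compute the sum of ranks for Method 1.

Sorted (descending): 8.9, 8.7, 8.7, 7.6, 7.5, 5.3, 5.1, 4.6, 4, 3.8, 3.3
The 2 values of 8.7 occupy positions 2–3 → average rank (2+3)/2 = 2.5.
Method 1 values → pooled ranks: 3.3→11, 7.5→5, 4.6→8, 5.3→6
Rank sum = 11 + 5 + 8 + 6 = 30

30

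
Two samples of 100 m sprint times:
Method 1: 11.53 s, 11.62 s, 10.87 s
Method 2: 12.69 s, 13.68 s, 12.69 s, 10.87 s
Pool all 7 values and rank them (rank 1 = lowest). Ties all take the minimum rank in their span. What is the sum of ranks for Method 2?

18

Sorted (ascending): 10.87, 10.87, 11.53, 11.62, 12.69, 12.69, 13.68
The 2 values of 10.87 occupy positions 1–2 → each gets rank 1.
The 2 values of 12.69 occupy positions 5–6 → each gets rank 5.
Method 2 values → pooled ranks: 12.69→5, 13.68→7, 12.69→5, 10.87→1
Rank sum = 5 + 7 + 5 + 1 = 18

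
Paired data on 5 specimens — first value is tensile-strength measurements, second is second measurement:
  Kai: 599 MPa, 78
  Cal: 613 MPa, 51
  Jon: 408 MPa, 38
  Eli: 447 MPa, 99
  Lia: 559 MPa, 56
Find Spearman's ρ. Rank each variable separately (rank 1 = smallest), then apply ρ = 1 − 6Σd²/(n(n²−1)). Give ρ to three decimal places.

0.100

Ranks of variable 1: 4, 5, 1, 2, 3
Ranks of variable 2: 4, 2, 1, 5, 3
d = r₁ − r₂: 0, 3, 0, -3, 0
d²: 0, 9, 0, 9, 0; Σd² = 18
ρ = 1 − 6·18/(5·24) = 1 − 108/120 = 0.100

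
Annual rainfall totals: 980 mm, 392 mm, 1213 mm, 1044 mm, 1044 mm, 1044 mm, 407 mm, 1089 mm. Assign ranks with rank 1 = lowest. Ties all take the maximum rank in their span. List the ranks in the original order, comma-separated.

3, 1, 8, 6, 6, 6, 2, 7

Sorted (ascending): 392, 407, 980, 1044, 1044, 1044, 1089, 1213
The 3 values of 1044 occupy positions 4–6 → each gets rank 6.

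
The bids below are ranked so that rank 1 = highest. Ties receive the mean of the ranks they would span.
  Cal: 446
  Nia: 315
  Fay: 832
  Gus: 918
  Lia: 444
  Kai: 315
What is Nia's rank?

5.5

Sorted (descending): 918, 832, 446, 444, 315, 315
The 2 values of 315 occupy positions 5–6 → average rank (5+6)/2 = 5.5.
Nia has value 315 → rank 5.5.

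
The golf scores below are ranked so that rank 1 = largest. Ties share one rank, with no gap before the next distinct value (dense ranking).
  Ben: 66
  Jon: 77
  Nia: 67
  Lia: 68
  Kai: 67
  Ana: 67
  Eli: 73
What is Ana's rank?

Sorted (descending): 77, 73, 68, 67, 67, 67, 66
The 3 values of 67 share dense rank 4.
Remaining distinct values take the next consecutive integers.
Ana has value 67 → rank 4.

4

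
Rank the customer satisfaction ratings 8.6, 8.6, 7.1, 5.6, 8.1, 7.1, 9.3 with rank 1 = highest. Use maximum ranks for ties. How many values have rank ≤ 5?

4

Sorted (descending): 9.3, 8.6, 8.6, 8.1, 7.1, 7.1, 5.6
The 2 values of 8.6 occupy positions 2–3 → each gets rank 3.
The 2 values of 7.1 occupy positions 5–6 → each gets rank 6.
Ranks ≤ 5: {1, 3, 3, 4} → 4 values.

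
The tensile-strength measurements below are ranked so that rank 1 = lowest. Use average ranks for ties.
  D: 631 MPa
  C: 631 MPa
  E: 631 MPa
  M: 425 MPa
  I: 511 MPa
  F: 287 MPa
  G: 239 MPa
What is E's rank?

6

Sorted (ascending): 239, 287, 425, 511, 631, 631, 631
The 3 values of 631 occupy positions 5–7 → average rank 6.
E has value 631 MPa → rank 6.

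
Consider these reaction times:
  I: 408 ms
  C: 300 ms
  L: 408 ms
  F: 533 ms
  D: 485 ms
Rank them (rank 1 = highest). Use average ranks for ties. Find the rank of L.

3.5

Sorted (descending): 533, 485, 408, 408, 300
The 2 values of 408 occupy positions 3–4 → average rank (3+4)/2 = 3.5.
L has value 408 ms → rank 3.5.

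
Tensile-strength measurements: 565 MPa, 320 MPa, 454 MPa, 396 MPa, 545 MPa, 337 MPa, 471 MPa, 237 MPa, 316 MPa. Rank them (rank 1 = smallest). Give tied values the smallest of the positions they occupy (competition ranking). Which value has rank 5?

396

Sorted (ascending): 237, 316, 320, 337, 396, 454, 471, 545, 565
No ties — each value takes its position as its rank.
Rank 5 → value 396.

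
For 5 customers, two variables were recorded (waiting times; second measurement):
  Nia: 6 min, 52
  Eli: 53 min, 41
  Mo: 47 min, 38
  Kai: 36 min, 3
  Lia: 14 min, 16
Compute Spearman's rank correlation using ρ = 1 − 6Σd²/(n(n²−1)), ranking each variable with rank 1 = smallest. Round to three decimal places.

Ranks of variable 1: 1, 5, 4, 3, 2
Ranks of variable 2: 5, 4, 3, 1, 2
d = r₁ − r₂: -4, 1, 1, 2, 0
d²: 16, 1, 1, 4, 0; Σd² = 22
ρ = 1 − 6·22/(5·24) = 1 − 132/120 = -0.100

-0.100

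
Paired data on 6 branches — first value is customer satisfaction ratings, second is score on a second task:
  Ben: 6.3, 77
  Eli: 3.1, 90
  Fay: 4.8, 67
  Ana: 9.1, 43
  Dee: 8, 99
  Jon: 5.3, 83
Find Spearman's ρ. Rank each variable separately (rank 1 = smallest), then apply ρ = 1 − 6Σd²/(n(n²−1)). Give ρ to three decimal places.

-0.257

Ranks of variable 1: 4, 1, 2, 6, 5, 3
Ranks of variable 2: 3, 5, 2, 1, 6, 4
d = r₁ − r₂: 1, -4, 0, 5, -1, -1
d²: 1, 16, 0, 25, 1, 1; Σd² = 44
ρ = 1 − 6·44/(6·35) = 1 − 264/210 = -0.257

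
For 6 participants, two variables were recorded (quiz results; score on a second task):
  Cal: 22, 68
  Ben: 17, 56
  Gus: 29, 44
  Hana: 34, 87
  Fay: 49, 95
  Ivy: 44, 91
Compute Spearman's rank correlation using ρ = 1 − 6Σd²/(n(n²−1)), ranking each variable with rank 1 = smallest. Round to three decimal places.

Ranks of variable 1: 2, 1, 3, 4, 6, 5
Ranks of variable 2: 3, 2, 1, 4, 6, 5
d = r₁ − r₂: -1, -1, 2, 0, 0, 0
d²: 1, 1, 4, 0, 0, 0; Σd² = 6
ρ = 1 − 6·6/(6·35) = 1 − 36/210 = 0.829

0.829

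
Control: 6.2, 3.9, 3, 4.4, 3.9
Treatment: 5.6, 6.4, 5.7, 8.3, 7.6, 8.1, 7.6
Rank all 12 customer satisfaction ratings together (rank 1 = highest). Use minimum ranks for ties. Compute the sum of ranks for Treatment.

Sorted (descending): 8.3, 8.1, 7.6, 7.6, 6.4, 6.2, 5.7, 5.6, 4.4, 3.9, 3.9, 3
The 2 values of 7.6 occupy positions 3–4 → each gets rank 3.
The 2 values of 3.9 occupy positions 10–11 → each gets rank 10.
Treatment values → pooled ranks: 5.6→8, 6.4→5, 5.7→7, 8.3→1, 7.6→3, 8.1→2, 7.6→3
Rank sum = 8 + 5 + 7 + 1 + 3 + 2 + 3 = 29

29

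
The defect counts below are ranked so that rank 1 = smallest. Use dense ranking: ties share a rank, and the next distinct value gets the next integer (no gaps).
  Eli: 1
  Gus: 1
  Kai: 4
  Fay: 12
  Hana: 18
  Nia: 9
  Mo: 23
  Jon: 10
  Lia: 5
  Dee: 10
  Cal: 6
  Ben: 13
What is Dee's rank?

Sorted (ascending): 1, 1, 4, 5, 6, 9, 10, 10, 12, 13, 18, 23
The 2 values of 1 share dense rank 1.
The 2 values of 10 share dense rank 6.
Remaining distinct values take the next consecutive integers.
Dee has value 10 → rank 6.

6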